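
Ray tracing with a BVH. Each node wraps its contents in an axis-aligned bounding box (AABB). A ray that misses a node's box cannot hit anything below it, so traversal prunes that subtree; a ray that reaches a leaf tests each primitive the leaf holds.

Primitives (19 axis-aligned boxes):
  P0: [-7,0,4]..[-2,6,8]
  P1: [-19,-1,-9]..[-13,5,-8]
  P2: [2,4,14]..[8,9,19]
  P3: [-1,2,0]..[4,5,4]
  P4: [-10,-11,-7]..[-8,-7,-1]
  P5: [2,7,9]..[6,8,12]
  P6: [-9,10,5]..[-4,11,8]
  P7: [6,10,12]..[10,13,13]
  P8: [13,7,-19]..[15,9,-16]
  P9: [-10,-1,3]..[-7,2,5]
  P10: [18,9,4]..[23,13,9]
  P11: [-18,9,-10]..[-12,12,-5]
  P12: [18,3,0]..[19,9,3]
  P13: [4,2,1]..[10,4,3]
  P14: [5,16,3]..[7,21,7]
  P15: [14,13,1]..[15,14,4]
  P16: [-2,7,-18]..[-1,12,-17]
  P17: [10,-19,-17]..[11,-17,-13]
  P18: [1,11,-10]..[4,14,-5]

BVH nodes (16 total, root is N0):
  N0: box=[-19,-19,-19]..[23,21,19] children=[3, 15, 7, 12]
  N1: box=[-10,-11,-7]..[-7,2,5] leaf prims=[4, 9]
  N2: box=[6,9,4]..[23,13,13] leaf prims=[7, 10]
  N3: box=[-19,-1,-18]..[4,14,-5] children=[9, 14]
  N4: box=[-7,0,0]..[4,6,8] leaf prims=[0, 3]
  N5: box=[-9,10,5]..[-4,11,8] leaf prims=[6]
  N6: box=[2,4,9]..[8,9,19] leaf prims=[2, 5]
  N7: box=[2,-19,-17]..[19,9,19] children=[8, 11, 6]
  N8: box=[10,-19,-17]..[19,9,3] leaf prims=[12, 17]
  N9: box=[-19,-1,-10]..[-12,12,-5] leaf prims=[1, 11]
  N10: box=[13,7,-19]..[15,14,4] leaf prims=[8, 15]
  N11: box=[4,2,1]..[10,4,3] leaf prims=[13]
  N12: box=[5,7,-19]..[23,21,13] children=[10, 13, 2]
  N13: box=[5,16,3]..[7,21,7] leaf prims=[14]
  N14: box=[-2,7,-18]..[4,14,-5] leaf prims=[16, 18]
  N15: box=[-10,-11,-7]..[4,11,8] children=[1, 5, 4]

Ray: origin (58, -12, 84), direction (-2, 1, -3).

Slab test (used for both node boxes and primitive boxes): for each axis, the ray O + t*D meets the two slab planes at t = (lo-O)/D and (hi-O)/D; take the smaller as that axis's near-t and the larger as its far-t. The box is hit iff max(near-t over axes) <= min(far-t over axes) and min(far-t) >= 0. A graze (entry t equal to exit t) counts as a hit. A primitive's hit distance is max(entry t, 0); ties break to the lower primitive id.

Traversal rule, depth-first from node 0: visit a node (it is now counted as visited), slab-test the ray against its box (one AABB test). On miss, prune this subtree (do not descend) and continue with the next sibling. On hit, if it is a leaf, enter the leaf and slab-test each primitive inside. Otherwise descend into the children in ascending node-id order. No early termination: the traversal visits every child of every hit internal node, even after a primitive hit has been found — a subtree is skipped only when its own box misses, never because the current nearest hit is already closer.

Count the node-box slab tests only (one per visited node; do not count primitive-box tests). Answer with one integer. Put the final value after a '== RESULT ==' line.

Walk:
N0 x:[35/2,77/2] y:[-7,33] z:[65/3,103/3] -> hit [65/3,33], descend [3, 7, 12, 15]
  N3 x:[27,77/2] y:[11,26] z:[89/3,34] -> miss, prune
  N7 x:[39/2,28] y:[-7,21] z:[65/3,101/3] -> miss, prune
  N12 x:[35/2,53/2] y:[19,33] z:[71/3,103/3] -> hit [71/3,53/2], descend [2, 10, 13]
    N2 x:[35/2,26] y:[21,25] z:[71/3,80/3] -> hit [71/3,25] leaf, test {P7@t=24, P10(miss)}
    N10 x:[43/2,45/2] y:[19,26] z:[80/3,103/3] -> miss, prune
    N13 x:[51/2,53/2] y:[28,33] z:[77/3,27] -> miss, prune
  N15 x:[27,34] y:[1,23] z:[76/3,91/3] -> miss, prune

Summary -> nodes [0, 3, 7, 12, 2, 10, 13, 15]; box-tests=8; leaf-entries=1; first=P7

== RESULT ==
8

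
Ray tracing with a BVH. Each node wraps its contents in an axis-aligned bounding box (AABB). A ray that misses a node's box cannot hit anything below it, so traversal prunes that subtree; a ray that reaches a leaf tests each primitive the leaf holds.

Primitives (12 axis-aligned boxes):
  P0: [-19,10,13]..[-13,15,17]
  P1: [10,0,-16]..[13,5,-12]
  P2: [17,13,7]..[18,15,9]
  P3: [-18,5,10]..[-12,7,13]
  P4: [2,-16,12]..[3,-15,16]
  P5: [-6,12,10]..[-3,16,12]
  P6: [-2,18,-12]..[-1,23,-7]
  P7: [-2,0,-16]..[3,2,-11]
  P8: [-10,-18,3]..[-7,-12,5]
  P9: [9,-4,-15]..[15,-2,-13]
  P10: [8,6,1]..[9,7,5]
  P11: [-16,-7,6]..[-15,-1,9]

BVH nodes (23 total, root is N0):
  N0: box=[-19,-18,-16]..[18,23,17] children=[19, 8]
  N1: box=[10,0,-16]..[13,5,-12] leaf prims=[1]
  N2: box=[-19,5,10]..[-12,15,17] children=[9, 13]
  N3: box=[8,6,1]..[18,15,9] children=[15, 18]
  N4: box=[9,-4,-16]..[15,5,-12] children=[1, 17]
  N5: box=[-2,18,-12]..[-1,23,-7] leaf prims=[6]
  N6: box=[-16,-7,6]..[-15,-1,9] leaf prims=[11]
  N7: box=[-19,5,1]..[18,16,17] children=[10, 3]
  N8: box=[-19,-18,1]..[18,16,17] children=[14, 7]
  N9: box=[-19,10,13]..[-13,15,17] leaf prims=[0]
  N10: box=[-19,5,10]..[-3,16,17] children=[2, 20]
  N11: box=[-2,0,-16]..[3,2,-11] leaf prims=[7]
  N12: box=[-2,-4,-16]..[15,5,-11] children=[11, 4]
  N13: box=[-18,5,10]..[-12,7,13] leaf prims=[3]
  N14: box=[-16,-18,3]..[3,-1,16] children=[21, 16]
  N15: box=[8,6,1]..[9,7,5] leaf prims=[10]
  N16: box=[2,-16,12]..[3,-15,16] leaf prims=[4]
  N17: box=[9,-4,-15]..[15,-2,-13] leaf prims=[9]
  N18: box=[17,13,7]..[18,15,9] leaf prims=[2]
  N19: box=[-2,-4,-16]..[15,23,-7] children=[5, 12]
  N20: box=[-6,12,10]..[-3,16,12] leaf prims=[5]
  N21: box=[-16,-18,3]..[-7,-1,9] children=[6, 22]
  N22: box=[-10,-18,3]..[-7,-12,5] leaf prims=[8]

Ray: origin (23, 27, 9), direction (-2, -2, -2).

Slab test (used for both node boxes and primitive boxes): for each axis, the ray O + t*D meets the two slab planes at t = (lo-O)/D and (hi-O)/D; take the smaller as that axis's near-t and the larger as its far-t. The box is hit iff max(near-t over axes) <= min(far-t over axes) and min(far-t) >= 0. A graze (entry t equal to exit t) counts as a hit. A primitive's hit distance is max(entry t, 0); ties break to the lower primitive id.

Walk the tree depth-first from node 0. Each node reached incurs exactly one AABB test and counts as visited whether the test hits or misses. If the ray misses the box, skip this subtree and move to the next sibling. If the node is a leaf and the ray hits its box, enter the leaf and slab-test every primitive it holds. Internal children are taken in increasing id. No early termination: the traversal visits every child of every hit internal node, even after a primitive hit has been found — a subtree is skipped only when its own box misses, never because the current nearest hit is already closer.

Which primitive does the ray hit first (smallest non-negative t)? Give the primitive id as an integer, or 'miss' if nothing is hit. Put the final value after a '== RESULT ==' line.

Walk:
N0 x:[5/2,21] y:[2,45/2] z:[-4,25/2] -> hit [5/2,25/2], descend [8, 19]
  N8 x:[5/2,21] y:[11/2,45/2] z:[-4,4] -> miss, prune
  N19 x:[4,25/2] y:[2,31/2] z:[8,25/2] -> hit [8,25/2], descend [5, 12]
    N5 x:[12,25/2] y:[2,9/2] z:[8,21/2] -> miss, prune
    N12 x:[4,25/2] y:[11,31/2] z:[10,25/2] -> hit [11,25/2], descend [4, 11]
      N4 x:[4,7] y:[11,31/2] z:[21/2,25/2] -> miss, prune
      N11 x:[10,25/2] y:[25/2,27/2] z:[10,25/2] -> hit [25/2,25/2] leaf, test {P7@t=25/2}

Visited [0, 8, 19, 5, 12, 4, 11]. Tests: 7 box, 1 leaf. Nearest: P7.

== RESULT ==
7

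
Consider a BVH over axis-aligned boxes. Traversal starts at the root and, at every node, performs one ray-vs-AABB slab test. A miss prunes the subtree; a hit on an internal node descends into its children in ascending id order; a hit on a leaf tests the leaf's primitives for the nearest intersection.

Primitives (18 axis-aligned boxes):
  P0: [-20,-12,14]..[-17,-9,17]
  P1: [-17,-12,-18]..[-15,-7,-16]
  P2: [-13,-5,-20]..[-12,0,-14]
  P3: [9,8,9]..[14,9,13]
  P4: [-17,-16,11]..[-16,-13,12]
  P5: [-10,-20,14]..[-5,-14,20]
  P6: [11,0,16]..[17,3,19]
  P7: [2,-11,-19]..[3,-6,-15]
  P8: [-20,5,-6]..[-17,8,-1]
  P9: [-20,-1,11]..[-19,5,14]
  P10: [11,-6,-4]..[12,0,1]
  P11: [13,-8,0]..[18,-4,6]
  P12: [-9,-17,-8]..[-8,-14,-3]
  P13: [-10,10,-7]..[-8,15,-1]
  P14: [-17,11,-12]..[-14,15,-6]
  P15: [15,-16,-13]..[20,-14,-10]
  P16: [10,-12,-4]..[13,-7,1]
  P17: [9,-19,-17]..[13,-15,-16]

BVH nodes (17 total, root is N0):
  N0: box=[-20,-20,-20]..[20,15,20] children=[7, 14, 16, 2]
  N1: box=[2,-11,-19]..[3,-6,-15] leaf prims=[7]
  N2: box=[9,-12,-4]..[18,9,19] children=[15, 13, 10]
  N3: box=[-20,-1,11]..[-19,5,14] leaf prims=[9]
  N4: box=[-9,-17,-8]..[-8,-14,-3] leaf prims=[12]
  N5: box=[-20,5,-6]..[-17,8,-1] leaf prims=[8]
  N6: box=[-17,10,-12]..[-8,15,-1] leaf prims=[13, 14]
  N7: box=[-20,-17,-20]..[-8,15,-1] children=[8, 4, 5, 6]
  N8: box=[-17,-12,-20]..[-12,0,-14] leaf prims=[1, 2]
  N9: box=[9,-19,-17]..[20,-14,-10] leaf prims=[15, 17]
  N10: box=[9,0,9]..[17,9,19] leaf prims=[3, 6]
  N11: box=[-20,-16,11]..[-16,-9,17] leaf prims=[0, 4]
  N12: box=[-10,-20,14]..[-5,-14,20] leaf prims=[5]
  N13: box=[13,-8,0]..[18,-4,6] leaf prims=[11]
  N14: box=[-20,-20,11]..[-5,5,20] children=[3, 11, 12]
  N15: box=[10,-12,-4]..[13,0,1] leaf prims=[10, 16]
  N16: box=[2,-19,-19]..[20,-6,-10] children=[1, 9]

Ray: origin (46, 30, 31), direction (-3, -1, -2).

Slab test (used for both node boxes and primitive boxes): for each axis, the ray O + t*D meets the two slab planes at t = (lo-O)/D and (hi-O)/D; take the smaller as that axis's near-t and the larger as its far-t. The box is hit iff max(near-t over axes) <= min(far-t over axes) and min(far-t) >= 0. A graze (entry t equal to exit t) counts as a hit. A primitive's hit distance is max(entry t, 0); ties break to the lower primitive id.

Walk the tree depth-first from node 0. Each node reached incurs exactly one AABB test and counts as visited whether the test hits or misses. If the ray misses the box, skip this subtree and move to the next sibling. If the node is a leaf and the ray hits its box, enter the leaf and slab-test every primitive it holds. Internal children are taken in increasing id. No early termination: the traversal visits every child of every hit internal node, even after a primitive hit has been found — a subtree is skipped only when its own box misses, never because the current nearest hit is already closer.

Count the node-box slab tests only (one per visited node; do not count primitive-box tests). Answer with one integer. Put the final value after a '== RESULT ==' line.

Walk:
N0 x:[26/3,22] y:[15,50] z:[11/2,51/2] -> hit [15,22], descend [2, 7, 14, 16]
  N2 x:[28/3,37/3] y:[21,42] z:[6,35/2] -> miss, prune
  N7 x:[18,22] y:[15,47] z:[16,51/2] -> hit [18,22], descend [4, 5, 6, 8]
    N4 x:[18,55/3] y:[44,47] z:[17,39/2] -> miss, prune
    N5 x:[21,22] y:[22,25] z:[16,37/2] -> miss, prune
    N6 x:[18,21] y:[15,20] z:[16,43/2] -> hit [18,20] leaf, test {P13@t=18, P14(miss)}
    N8 x:[58/3,21] y:[30,42] z:[45/2,51/2] -> miss, prune
  N14 x:[17,22] y:[25,50] z:[11/2,10] -> miss, prune
  N16 x:[26/3,44/3] y:[36,49] z:[41/2,25] -> miss, prune

Visited [0, 2, 7, 4, 5, 6, 8, 14, 16]. Tests: 9 box, 1 leaf. Nearest: P13.

== RESULT ==
9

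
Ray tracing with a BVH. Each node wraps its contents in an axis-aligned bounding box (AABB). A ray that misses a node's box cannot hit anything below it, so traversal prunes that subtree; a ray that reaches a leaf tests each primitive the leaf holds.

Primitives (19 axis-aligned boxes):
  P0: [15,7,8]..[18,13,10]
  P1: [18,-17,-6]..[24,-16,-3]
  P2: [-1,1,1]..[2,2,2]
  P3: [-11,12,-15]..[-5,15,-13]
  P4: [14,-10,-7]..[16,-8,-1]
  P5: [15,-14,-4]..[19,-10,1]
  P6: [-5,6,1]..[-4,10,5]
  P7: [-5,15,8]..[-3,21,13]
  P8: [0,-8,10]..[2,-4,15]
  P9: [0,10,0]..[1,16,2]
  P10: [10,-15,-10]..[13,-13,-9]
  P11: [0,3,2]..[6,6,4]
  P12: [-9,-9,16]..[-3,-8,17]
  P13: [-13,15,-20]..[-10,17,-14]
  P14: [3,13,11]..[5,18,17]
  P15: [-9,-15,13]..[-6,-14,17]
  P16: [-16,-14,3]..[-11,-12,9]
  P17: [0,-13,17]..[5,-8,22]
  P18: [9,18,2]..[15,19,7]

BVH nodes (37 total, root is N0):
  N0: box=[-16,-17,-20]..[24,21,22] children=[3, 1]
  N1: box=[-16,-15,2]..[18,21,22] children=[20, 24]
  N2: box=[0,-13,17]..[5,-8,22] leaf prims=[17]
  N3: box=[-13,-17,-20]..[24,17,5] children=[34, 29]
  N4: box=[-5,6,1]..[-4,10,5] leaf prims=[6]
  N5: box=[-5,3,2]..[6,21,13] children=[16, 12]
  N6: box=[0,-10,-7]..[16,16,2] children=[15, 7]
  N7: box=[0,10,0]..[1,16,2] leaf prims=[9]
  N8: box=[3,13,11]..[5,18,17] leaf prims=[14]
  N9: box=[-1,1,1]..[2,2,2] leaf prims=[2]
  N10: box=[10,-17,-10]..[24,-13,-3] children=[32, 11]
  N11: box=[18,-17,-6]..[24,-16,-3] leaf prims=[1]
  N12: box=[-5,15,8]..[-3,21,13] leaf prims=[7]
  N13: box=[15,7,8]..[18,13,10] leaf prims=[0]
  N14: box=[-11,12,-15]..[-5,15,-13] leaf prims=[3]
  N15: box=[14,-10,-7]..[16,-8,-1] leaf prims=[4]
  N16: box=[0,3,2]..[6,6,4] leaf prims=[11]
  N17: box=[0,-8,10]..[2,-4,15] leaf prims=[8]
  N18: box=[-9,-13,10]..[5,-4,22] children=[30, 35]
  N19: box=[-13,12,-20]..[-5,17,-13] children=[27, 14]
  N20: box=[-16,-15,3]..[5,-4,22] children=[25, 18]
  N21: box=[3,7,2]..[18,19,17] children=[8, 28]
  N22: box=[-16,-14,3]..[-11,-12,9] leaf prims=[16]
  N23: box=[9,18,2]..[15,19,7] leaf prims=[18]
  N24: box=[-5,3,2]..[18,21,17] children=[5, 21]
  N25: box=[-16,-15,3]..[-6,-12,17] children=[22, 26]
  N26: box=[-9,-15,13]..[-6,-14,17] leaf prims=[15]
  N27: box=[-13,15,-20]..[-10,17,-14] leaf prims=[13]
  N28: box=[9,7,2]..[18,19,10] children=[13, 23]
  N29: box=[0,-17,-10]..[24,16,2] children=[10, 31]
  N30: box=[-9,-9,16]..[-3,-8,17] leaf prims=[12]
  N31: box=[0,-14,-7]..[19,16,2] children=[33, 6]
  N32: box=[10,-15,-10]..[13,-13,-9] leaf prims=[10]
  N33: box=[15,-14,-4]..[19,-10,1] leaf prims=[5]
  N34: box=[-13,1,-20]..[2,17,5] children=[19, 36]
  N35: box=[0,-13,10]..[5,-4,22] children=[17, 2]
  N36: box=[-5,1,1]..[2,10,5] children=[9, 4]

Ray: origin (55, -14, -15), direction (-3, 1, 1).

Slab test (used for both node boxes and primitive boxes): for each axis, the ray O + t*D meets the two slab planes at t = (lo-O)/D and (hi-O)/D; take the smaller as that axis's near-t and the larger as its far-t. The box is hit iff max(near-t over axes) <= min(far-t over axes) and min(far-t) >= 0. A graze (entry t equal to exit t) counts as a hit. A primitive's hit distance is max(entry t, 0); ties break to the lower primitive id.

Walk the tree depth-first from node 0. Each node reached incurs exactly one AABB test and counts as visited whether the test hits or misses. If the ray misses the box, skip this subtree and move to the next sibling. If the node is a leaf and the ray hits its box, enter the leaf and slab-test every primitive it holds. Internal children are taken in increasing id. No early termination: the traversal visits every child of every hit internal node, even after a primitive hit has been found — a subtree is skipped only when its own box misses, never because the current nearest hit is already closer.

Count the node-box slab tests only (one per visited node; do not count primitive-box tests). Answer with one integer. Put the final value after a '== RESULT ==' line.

Walk:
N0 x:[31/3,71/3] y:[-3,35] z:[-5,37] -> hit [31/3,71/3], descend [1, 3]
  N1 x:[37/3,71/3] y:[-1,35] z:[17,37] -> hit [17,71/3], descend [20, 24]
    N20 x:[50/3,71/3] y:[-1,10] z:[18,37] -> miss, prune
    N24 x:[37/3,20] y:[17,35] z:[17,32] -> hit [17,20], descend [5, 21]
      N5 x:[49/3,20] y:[17,35] z:[17,28] -> hit [17,20], descend [12, 16]
        N12 x:[58/3,20] y:[29,35] z:[23,28] -> miss, prune
        N16 x:[49/3,55/3] y:[17,20] z:[17,19] -> hit [17,55/3] leaf, test {P11@t=17}
      N21 x:[37/3,52/3] y:[21,33] z:[17,32] -> miss, prune
  N3 x:[31/3,68/3] y:[-3,31] z:[-5,20] -> hit [31/3,20], descend [29, 34]
    N29 x:[31/3,55/3] y:[-3,30] z:[5,17] -> hit [31/3,17], descend [10, 31]
      N10 x:[31/3,15] y:[-3,1] z:[5,12] -> miss, prune
      N31 x:[12,55/3] y:[0,30] z:[8,17] -> hit [12,17], descend [6, 33]
        N6 x:[13,55/3] y:[4,30] z:[8,17] -> hit [13,17], descend [7, 15]
          N7 x:[18,55/3] y:[24,30] z:[15,17] -> miss, prune
          N15 x:[13,41/3] y:[4,6] z:[8,14] -> miss, prune
        N33 x:[12,40/3] y:[0,4] z:[11,16] -> miss, prune
    N34 x:[53/3,68/3] y:[15,31] z:[-5,20] -> hit [53/3,20], descend [19, 36]
      N19 x:[20,68/3] y:[26,31] z:[-5,2] -> miss, prune
      N36 x:[53/3,20] y:[15,24] z:[16,20] -> hit [53/3,20], descend [4, 9]
        N4 x:[59/3,20] y:[20,24] z:[16,20] -> hit [20,20] leaf, test {P6@t=20}
        N9 x:[53/3,56/3] y:[15,16] z:[16,17] -> miss, prune

Visited [0, 1, 20, 24, 5, 12, 16, 21, 3, 29, 10, 31, 6, 7, 15, 33, 34, 19, 36, 4, 9]. Tests: 21 box, 2 leaf. Nearest: P11.

== RESULT ==
21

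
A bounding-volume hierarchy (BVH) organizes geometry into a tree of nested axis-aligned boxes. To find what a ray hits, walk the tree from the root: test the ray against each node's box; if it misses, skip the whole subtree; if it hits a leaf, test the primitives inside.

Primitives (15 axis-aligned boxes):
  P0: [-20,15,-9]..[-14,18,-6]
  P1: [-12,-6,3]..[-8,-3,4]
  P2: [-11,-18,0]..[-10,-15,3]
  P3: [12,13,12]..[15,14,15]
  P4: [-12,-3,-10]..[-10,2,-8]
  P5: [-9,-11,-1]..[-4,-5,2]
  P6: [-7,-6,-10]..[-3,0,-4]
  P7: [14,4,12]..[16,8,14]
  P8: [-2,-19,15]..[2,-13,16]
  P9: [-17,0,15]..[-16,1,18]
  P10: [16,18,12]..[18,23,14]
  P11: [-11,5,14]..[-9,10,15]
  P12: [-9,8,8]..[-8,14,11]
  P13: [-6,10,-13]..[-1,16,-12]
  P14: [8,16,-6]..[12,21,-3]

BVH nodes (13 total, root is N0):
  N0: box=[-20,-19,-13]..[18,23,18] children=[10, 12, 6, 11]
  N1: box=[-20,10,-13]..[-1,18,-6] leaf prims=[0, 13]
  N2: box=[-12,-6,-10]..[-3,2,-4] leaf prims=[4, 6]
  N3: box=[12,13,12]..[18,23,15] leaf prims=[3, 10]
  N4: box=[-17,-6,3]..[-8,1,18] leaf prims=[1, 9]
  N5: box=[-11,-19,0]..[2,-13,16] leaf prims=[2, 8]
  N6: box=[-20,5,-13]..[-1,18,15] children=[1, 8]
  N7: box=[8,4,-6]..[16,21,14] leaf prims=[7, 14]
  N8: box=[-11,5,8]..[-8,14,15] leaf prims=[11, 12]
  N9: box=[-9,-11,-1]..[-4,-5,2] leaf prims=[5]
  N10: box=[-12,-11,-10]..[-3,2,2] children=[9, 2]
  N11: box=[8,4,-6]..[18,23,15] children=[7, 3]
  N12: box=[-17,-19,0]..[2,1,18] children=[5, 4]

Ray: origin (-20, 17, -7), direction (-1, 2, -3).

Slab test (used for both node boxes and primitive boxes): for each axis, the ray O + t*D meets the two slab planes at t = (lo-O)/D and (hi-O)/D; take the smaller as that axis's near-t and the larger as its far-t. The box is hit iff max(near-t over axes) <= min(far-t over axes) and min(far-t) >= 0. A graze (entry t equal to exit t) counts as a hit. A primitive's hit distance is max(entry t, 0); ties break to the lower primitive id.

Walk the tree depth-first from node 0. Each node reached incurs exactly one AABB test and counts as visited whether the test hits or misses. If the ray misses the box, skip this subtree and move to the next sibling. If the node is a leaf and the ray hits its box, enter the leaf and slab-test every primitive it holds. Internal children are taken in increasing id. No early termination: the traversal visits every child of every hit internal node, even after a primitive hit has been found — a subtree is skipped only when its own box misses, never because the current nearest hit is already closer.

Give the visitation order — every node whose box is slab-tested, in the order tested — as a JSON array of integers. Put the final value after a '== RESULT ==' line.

Trace the traversal:
N0 x:[-38,0] y:[-18,3] z:[-25/3,2] -> hit [-25/3,0], descend [6, 10, 11, 12]
  N6 x:[-19,0] y:[-6,1/2] z:[-22/3,2] -> hit [-6,0], descend [1, 8]
    N1 x:[-19,0] y:[-7/2,1/2] z:[-1/3,2] -> hit [-1/3,0] leaf, test {P0@t=0, P13(miss)}
    N8 x:[-12,-9] y:[-6,-3/2] z:[-22/3,-5] -> miss, prune
  N10 x:[-17,-8] y:[-14,-15/2] z:[-3,1] -> miss, prune
  N11 x:[-38,-28] y:[-13/2,3] z:[-22/3,-1/3] -> miss, prune
  N12 x:[-22,-3] y:[-18,-8] z:[-25/3,-7/3] -> miss, prune

order=[0, 6, 1, 8, 10, 11, 12]  |boxes|=7  |leaves|=1  hit=P0

== RESULT ==
[0, 6, 1, 8, 10, 11, 12]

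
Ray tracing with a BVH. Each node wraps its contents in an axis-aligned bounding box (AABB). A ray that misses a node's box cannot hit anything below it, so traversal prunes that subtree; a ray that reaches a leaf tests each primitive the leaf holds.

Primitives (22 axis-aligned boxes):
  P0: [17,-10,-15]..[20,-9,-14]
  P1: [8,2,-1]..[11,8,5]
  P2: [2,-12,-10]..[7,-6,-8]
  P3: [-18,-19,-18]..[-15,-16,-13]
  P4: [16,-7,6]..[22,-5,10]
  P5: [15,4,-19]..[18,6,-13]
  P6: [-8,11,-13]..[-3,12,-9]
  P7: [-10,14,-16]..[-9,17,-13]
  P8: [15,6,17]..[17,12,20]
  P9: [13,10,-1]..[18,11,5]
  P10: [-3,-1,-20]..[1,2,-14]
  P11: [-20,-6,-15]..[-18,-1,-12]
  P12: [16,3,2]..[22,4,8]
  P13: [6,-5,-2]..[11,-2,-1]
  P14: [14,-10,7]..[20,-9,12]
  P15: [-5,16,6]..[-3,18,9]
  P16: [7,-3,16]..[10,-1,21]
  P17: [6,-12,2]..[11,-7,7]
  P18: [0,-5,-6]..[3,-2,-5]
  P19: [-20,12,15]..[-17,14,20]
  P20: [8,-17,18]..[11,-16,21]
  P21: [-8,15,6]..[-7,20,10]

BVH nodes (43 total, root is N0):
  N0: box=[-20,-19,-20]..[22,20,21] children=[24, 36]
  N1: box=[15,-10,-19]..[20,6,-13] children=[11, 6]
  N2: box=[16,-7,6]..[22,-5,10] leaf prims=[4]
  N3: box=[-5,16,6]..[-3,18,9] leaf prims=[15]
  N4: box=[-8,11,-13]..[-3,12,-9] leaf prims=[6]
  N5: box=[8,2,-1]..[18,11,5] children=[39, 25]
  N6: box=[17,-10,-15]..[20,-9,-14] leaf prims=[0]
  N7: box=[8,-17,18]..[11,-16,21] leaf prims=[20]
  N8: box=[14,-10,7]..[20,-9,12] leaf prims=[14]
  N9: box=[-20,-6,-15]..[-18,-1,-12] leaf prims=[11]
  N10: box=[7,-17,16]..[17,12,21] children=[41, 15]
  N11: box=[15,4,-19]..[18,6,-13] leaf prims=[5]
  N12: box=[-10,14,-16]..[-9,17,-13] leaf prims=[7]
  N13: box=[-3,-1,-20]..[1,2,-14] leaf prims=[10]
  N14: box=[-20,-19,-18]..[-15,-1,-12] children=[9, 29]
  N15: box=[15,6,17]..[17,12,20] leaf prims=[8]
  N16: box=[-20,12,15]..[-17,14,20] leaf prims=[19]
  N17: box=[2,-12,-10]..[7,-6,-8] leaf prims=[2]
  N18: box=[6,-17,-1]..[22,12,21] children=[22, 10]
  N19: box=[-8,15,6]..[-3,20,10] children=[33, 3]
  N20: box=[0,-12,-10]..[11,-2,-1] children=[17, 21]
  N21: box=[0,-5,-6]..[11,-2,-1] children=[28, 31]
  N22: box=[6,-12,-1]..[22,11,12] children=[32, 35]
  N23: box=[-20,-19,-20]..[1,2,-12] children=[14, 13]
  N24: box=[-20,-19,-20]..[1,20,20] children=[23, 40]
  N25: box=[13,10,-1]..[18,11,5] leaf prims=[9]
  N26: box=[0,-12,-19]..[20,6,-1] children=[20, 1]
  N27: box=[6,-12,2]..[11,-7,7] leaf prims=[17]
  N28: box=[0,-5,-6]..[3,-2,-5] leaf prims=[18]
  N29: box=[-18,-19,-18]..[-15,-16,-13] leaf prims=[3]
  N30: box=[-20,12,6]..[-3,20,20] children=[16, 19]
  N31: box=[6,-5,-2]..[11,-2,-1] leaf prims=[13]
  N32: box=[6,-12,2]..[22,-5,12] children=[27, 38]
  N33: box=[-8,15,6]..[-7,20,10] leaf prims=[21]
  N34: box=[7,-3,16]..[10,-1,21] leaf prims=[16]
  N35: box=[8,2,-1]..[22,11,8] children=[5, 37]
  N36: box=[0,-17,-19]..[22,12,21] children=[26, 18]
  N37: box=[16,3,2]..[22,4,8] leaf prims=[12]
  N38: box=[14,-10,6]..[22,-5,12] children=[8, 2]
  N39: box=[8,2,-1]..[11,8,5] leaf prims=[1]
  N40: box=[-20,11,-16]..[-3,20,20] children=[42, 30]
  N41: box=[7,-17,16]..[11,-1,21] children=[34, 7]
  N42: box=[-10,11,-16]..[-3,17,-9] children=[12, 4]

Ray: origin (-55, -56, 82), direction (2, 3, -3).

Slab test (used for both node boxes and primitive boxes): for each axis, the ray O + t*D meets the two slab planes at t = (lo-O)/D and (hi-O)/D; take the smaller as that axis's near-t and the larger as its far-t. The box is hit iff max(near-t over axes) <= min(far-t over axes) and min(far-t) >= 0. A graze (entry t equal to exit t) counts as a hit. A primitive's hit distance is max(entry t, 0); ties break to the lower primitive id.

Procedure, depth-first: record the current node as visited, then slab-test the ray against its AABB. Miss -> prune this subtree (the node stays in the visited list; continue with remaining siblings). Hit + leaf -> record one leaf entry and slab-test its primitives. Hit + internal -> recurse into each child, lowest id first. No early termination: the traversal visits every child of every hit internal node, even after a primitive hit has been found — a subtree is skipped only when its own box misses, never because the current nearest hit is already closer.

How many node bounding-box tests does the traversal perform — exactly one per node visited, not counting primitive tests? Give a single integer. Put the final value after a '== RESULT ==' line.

Walk:
N0 x:[35/2,77/2] y:[37/3,76/3] z:[61/3,34] -> hit [61/3,76/3], descend [24, 36]
  N24 x:[35/2,28] y:[37/3,76/3] z:[62/3,34] -> hit [62/3,76/3], descend [23, 40]
    N23 x:[35/2,28] y:[37/3,58/3] z:[94/3,34] -> miss, prune
    N40 x:[35/2,26] y:[67/3,76/3] z:[62/3,98/3] -> hit [67/3,76/3], descend [30, 42]
      N30 x:[35/2,26] y:[68/3,76/3] z:[62/3,76/3] -> hit [68/3,76/3], descend [16, 19]
        N16 x:[35/2,19] y:[68/3,70/3] z:[62/3,67/3] -> miss, prune
        N19 x:[47/2,26] y:[71/3,76/3] z:[24,76/3] -> hit [24,76/3], descend [3, 33]
          N3 x:[25,26] y:[24,74/3] z:[73/3,76/3] -> miss, prune
          N33 x:[47/2,24] y:[71/3,76/3] z:[24,76/3] -> hit [24,24] leaf, test {P21@t=24}
      N42 x:[45/2,26] y:[67/3,73/3] z:[91/3,98/3] -> miss, prune
  N36 x:[55/2,77/2] y:[13,68/3] z:[61/3,101/3] -> miss, prune

Visited [0, 24, 23, 40, 30, 16, 19, 3, 33, 42, 36]. Tests: 11 box, 1 leaf. Nearest: P21.

== RESULT ==
11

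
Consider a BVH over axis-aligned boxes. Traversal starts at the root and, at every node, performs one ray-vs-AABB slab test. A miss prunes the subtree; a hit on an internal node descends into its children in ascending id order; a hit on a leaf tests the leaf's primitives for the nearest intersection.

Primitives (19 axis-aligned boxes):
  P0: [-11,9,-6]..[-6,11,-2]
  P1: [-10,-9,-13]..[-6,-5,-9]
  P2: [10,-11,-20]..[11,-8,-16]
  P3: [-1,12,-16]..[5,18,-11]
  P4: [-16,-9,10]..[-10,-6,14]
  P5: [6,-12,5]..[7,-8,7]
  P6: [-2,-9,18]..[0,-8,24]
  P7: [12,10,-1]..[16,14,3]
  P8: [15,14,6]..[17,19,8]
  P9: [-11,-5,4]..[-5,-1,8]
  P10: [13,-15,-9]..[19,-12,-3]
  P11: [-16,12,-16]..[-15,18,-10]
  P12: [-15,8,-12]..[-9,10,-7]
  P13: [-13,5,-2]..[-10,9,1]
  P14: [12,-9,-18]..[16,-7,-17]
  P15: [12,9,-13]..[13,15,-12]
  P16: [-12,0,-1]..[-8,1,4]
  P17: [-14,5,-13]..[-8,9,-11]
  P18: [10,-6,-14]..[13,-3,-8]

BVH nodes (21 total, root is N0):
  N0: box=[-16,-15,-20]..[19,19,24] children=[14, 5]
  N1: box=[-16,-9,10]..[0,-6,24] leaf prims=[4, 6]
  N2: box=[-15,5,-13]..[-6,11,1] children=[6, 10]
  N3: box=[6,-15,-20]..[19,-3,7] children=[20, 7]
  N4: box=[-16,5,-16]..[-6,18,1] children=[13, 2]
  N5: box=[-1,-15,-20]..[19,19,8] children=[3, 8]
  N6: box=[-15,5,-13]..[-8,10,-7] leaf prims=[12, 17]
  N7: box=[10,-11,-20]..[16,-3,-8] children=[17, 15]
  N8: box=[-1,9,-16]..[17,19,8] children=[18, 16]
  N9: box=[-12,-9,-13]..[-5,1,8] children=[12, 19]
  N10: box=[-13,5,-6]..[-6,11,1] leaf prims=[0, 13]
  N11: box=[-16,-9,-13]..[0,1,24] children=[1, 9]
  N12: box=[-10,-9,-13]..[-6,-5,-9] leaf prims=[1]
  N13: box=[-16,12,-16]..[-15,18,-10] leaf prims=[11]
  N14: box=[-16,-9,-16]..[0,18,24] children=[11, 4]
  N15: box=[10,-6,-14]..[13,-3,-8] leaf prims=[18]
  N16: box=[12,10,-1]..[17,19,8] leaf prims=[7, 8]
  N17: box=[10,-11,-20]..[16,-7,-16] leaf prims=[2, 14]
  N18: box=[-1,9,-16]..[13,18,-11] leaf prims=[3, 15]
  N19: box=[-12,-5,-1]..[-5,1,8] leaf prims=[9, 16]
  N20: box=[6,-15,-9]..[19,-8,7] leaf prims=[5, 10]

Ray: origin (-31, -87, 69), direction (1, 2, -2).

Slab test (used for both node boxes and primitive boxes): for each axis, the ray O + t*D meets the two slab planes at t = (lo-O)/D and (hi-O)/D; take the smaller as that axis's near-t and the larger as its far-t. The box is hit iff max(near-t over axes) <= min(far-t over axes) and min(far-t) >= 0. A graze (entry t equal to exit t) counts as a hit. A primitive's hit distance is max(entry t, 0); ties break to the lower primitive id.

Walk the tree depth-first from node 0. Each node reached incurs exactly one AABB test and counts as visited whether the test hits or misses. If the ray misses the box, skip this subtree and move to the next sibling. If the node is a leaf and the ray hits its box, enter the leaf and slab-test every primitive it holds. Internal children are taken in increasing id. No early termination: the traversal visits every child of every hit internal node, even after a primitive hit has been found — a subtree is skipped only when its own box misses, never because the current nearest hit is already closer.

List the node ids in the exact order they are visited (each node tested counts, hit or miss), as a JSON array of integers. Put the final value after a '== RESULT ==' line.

Traverse from the root:
N0 x:[15,50] y:[36,53] z:[45/2,89/2] -> hit [36,89/2], descend [5, 14]
  N5 x:[30,50] y:[36,53] z:[61/2,89/2] -> hit [36,89/2], descend [3, 8]
    N3 x:[37,50] y:[36,42] z:[31,89/2] -> hit [37,42], descend [7, 20]
      N7 x:[41,47] y:[38,42] z:[77/2,89/2] -> hit [41,42], descend [15, 17]
        N15 x:[41,44] y:[81/2,42] z:[77/2,83/2] -> hit [41,83/2] leaf, test {P18@t=41}
        N17 x:[41,47] y:[38,40] z:[85/2,89/2] -> miss, prune
      N20 x:[37,50] y:[36,79/2] z:[31,39] -> hit [37,39] leaf, test {P5(miss), P10(miss)}
    N8 x:[30,48] y:[48,53] z:[61/2,85/2] -> miss, prune
  N14 x:[15,31] y:[39,105/2] z:[45/2,85/2] -> miss, prune

Summary -> nodes [0, 5, 3, 7, 15, 17, 20, 8, 14]; box-tests=9; leaf-entries=2; first=P18

== RESULT ==
[0, 5, 3, 7, 15, 17, 20, 8, 14]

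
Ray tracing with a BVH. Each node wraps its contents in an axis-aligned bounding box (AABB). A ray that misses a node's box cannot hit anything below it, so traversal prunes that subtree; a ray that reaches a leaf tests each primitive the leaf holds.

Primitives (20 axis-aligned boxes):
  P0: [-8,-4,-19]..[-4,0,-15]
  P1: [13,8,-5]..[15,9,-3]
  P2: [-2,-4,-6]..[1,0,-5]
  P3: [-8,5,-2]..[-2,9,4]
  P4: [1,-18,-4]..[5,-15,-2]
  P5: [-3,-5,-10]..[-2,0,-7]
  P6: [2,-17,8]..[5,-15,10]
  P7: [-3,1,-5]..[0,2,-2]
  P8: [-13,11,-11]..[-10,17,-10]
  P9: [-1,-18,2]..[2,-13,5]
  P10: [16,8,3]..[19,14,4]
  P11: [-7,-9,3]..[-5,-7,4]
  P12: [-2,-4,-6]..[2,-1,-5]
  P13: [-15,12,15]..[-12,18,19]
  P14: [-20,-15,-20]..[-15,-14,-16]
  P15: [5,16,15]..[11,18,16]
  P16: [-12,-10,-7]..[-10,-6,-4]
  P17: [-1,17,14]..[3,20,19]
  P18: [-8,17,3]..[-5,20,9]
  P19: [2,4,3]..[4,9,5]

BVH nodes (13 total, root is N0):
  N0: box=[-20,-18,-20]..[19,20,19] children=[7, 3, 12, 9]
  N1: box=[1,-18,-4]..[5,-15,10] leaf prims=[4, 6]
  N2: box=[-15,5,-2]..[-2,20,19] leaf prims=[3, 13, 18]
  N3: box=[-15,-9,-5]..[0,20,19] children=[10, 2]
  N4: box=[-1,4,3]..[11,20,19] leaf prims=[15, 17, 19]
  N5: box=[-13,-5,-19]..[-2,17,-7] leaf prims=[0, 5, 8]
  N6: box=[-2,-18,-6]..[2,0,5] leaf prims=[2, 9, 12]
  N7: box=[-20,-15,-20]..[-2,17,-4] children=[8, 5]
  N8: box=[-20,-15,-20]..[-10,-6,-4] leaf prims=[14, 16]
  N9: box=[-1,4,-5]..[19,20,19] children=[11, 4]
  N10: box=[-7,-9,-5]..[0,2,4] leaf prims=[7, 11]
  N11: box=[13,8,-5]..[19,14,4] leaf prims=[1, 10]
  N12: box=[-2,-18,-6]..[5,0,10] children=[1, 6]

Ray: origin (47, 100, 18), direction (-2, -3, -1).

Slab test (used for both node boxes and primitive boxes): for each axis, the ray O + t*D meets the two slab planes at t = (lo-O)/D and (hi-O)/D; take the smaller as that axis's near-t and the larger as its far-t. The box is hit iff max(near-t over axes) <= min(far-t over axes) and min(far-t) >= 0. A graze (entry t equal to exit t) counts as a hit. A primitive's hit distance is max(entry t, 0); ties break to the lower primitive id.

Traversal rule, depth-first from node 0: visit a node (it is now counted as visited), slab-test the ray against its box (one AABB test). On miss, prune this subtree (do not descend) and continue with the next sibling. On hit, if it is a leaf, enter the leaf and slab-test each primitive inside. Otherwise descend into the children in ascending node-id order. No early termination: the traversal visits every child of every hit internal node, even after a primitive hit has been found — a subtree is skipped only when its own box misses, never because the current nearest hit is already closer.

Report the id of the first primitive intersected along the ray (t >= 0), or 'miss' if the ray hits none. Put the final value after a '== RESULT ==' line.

Walk:
N0 x:[14,67/2] y:[80/3,118/3] z:[-1,38] -> hit [80/3,67/2], descend [3, 7, 9, 12]
  N3 x:[47/2,31] y:[80/3,109/3] z:[-1,23] -> miss, prune
  N7 x:[49/2,67/2] y:[83/3,115/3] z:[22,38] -> hit [83/3,67/2], descend [5, 8]
    N5 x:[49/2,30] y:[83/3,35] z:[25,37] -> hit [83/3,30] leaf, test {P0(miss), P5(miss), P8@t=57/2}
    N8 x:[57/2,67/2] y:[106/3,115/3] z:[22,38] -> miss, prune
  N9 x:[14,24] y:[80/3,32] z:[-1,23] -> miss, prune
  N12 x:[21,49/2] y:[100/3,118/3] z:[8,24] -> miss, prune

Summary -> nodes [0, 3, 7, 5, 8, 9, 12]; box-tests=7; leaf-entries=1; first=P8

== RESULT ==
8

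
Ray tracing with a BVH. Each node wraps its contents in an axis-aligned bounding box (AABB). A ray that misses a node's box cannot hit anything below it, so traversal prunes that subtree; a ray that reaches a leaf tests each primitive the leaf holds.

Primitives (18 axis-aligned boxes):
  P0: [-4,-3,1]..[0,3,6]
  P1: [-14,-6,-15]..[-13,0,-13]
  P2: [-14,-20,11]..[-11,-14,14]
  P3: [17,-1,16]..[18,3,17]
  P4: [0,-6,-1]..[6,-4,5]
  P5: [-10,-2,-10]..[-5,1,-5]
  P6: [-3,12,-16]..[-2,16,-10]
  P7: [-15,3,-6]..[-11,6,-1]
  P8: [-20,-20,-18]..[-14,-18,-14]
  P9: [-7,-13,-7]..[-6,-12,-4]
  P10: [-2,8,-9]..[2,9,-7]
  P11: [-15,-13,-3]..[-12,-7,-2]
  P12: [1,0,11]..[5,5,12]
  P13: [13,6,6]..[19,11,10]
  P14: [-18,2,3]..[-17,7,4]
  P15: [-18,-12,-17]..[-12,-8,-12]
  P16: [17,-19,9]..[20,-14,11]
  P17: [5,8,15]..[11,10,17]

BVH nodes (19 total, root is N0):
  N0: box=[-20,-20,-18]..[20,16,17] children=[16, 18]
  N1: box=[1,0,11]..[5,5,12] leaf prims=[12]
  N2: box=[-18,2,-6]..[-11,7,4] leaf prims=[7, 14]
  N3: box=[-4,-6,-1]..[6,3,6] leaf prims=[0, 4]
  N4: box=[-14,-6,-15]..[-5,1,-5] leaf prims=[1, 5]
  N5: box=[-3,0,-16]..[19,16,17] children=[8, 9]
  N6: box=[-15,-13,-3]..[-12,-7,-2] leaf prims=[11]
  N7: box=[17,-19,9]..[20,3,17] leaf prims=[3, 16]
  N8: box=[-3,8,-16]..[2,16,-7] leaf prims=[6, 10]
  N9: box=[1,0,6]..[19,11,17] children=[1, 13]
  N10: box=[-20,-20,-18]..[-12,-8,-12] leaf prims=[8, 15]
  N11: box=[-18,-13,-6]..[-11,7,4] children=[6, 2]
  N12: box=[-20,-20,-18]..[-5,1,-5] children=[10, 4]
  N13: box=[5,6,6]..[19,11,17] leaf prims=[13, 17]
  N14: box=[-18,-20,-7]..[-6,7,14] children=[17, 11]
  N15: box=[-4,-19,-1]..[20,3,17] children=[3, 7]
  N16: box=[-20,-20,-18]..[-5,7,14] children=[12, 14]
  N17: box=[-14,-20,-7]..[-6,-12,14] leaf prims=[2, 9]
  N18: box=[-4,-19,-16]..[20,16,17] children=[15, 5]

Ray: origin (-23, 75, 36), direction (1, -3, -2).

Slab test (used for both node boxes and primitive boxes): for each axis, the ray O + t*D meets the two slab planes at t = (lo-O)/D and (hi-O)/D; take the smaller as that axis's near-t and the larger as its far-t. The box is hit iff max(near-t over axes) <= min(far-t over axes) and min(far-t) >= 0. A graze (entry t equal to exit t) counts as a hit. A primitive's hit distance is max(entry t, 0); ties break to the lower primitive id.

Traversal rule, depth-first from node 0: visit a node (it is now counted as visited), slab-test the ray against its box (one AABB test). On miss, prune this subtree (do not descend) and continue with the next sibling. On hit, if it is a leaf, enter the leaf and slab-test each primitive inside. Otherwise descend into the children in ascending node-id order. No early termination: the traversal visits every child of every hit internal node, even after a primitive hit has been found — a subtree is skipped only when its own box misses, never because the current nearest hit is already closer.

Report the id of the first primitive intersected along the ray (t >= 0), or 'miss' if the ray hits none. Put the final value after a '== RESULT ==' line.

Trace the traversal:
N0 x:[3,43] y:[59/3,95/3] z:[19/2,27] -> hit [59/3,27], descend [16, 18]
  N16 x:[3,18] y:[68/3,95/3] z:[11,27] -> miss, prune
  N18 x:[19,43] y:[59/3,94/3] z:[19/2,26] -> hit [59/3,26], descend [5, 15]
    N5 x:[20,42] y:[59/3,25] z:[19/2,26] -> hit [20,25], descend [8, 9]
      N8 x:[20,25] y:[59/3,67/3] z:[43/2,26] -> hit [43/2,67/3] leaf, test {P6(miss), P10@t=22}
      N9 x:[24,42] y:[64/3,25] z:[19/2,15] -> miss, prune
    N15 x:[19,43] y:[24,94/3] z:[19/2,37/2] -> miss, prune

Summary -> nodes [0, 16, 18, 5, 8, 9, 15]; box-tests=7; leaf-entries=1; first=P10

== RESULT ==
10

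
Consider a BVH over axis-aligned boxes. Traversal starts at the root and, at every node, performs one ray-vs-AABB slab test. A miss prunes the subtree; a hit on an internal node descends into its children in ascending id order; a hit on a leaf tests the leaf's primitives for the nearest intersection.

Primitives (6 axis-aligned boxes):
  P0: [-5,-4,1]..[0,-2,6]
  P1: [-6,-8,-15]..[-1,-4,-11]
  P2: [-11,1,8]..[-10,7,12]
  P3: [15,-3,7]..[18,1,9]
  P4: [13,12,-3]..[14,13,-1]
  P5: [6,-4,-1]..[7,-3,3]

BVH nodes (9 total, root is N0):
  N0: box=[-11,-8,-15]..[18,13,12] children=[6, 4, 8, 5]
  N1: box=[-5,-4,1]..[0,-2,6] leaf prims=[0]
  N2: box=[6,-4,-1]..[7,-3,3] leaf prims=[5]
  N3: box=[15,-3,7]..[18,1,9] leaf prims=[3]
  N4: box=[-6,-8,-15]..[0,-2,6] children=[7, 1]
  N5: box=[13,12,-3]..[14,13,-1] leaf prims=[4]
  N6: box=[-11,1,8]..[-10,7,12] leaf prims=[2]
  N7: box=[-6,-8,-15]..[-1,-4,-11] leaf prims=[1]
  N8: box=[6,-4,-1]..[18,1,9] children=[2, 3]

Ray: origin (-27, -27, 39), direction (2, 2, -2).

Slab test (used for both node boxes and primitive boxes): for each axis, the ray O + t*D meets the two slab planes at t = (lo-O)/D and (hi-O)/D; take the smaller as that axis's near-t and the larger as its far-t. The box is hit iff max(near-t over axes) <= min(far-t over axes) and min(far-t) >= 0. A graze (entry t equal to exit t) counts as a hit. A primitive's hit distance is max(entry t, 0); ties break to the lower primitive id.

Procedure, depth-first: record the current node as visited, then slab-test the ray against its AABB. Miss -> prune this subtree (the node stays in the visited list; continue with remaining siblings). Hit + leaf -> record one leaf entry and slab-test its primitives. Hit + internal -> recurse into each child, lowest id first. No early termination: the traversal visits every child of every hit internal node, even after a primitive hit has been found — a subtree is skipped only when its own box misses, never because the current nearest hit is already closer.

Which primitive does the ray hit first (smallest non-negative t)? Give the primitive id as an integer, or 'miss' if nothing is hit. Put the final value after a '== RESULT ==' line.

Walk:
N0 x:[8,45/2] y:[19/2,20] z:[27/2,27] -> hit [27/2,20], descend [4, 5, 6, 8]
  N4 x:[21/2,27/2] y:[19/2,25/2] z:[33/2,27] -> miss, prune
  N5 x:[20,41/2] y:[39/2,20] z:[20,21] -> hit [20,20] leaf, test {P4@t=20}
  N6 x:[8,17/2] y:[14,17] z:[27/2,31/2] -> miss, prune
  N8 x:[33/2,45/2] y:[23/2,14] z:[15,20] -> miss, prune

order=[0, 4, 5, 6, 8]  |boxes|=5  |leaves|=1  hit=P4

== RESULT ==
4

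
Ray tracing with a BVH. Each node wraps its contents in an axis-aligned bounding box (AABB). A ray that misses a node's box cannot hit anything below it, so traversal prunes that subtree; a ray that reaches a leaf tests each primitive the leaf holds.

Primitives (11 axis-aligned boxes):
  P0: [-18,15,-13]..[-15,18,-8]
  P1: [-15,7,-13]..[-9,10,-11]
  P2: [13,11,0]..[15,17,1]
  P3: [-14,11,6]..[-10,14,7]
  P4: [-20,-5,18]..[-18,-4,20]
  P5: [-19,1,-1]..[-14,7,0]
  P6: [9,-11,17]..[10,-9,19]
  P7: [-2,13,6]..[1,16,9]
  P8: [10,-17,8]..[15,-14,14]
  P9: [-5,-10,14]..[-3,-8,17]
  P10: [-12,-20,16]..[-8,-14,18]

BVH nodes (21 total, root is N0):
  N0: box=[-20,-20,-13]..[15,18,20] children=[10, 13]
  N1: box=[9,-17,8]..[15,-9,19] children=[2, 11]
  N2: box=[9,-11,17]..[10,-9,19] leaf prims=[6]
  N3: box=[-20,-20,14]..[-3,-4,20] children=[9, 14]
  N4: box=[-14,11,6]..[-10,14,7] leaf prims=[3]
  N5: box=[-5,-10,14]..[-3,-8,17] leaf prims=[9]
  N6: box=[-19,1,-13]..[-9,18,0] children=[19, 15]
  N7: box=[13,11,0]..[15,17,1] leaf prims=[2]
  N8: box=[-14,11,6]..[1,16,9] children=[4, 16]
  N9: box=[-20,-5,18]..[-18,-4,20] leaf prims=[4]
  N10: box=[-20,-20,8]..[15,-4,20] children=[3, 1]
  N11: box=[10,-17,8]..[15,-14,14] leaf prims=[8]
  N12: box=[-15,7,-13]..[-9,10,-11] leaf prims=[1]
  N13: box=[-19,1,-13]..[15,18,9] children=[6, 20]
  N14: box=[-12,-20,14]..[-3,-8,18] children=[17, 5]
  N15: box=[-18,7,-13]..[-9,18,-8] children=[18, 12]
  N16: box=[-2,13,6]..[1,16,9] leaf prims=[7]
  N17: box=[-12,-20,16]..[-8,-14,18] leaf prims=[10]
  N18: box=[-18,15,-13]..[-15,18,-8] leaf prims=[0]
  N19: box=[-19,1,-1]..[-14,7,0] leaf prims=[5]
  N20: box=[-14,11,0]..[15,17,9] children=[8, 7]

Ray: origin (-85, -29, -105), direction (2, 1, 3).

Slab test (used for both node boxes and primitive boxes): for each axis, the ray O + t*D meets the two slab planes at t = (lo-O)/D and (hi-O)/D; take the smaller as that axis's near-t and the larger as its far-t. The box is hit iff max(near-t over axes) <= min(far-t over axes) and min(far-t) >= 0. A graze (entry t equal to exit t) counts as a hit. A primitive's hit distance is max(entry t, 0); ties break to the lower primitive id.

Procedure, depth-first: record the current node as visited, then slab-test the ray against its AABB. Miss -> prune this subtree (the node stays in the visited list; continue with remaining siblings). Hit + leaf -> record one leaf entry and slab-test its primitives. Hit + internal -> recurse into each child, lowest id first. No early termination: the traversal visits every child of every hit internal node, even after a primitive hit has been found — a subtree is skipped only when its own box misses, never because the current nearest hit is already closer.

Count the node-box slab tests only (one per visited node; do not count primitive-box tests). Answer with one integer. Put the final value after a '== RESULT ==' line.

Walk:
N0 x:[65/2,50] y:[9,47] z:[92/3,125/3] -> hit [65/2,125/3], descend [10, 13]
  N10 x:[65/2,50] y:[9,25] z:[113/3,125/3] -> miss, prune
  N13 x:[33,50] y:[30,47] z:[92/3,38] -> hit [33,38], descend [6, 20]
    N6 x:[33,38] y:[30,47] z:[92/3,35] -> hit [33,35], descend [15, 19]
      N15 x:[67/2,38] y:[36,47] z:[92/3,97/3] -> miss, prune
      N19 x:[33,71/2] y:[30,36] z:[104/3,35] -> hit [104/3,35] leaf, test {P5@t=104/3}
    N20 x:[71/2,50] y:[40,46] z:[35,38] -> miss, prune

Summary -> nodes [0, 10, 13, 6, 15, 19, 20]; box-tests=7; leaf-entries=1; first=P5

== RESULT ==
7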